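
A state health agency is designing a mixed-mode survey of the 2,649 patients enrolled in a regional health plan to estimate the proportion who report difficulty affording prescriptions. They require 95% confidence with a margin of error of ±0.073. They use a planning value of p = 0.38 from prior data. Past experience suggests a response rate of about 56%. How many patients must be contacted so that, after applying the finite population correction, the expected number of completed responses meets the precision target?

286

For 95% confidence, z = 1.960.
Completed interviews needed (unadjusted): n₀ = 1.960² × 0.2356 / 0.073² ≈ 169.84 → 170.
FPC for N = 2,649: n = 170 / (1 + 169/2649) = 170 / 1.0638 ≈ 159.80 → 160.
At a 56% response rate, contacts needed = 160 / 0.56 ≈ 285.71 → 286.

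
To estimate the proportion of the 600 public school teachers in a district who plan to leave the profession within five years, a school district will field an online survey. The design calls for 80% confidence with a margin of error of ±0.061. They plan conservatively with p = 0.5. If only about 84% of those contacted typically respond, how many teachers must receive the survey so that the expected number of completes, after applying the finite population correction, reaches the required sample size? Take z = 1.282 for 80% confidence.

Completed interviews needed (unadjusted): n₀ = 1.282² × 0.2500 / 0.061² ≈ 110.42 → 111.
FPC for N = 600: n = 111 / (1 + 110/600) = 111 / 1.1833 ≈ 93.80 → 94.
At an 84% response rate, contacts needed = 94 / 0.84 ≈ 111.90 → 112.

112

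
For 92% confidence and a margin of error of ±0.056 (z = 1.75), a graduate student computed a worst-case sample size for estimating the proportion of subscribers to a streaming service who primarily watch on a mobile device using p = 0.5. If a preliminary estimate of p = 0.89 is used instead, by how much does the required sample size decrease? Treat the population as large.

Conservative (p = 0.5): n = 1.75² × 0.25 / 0.056² ≈ 244.14 → 245.
Using p = 0.89: p(1−p) = 0.0979, so n = 1.75² × 0.0979 / 0.056² ≈ 95.61 → 96.
Reduction: 245 − 96 = 149.

149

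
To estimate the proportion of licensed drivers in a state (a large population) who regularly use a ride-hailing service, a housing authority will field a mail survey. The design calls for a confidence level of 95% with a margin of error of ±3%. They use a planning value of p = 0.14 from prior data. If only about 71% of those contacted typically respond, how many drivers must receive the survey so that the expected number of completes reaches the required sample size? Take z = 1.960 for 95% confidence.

724

Completed interviews needed: n₀ = 1.960² × 0.1204 / 0.030² ≈ 513.92 → 514.
At a 71% response rate, contacts needed = 514 / 0.71 ≈ 723.94 → 724.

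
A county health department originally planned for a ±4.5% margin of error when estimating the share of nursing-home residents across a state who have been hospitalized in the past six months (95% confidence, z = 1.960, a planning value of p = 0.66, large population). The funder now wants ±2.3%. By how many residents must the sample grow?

At ±4.5%: n = 1.960² × 0.2244 / 0.045² ≈ 425.71 → 426.
At ±2.3%: n = 1.960² × 0.2244 / 0.023² ≈ 1629.59 → 1630.
Additional respondents: 1630 − 426 = 1204.

1204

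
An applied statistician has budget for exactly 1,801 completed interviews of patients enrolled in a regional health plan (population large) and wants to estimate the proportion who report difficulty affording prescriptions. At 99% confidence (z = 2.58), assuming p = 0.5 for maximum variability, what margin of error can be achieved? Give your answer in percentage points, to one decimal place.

SE(p̂) = √[p(1−p)/n] = √[0.2500/1801] = 0.01178.
E = z × SE = 2.58 × 0.01178 = 0.03040, or 3.0 percentage points.

3.0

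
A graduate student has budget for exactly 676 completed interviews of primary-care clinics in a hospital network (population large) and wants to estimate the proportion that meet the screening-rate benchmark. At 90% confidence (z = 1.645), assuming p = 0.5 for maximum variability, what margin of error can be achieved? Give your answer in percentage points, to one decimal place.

3.2

SE(p̂) = √[p(1−p)/n] = √[0.2500/676] = 0.01923.
E = z × SE = 1.645 × 0.01923 = 0.03163, or 3.2 percentage points.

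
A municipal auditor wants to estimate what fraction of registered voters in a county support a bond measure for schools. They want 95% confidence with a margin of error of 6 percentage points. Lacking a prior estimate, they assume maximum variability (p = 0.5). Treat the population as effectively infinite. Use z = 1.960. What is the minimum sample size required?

With p = 0.5, p(1−p) = 0.25.
n = z²·p(1−p)/E² = 1.960² × 0.2500 / 0.060² = 3.8416 × 0.2500 / 0.003600 ≈ 266.78.
Rounding up gives n = 267.

267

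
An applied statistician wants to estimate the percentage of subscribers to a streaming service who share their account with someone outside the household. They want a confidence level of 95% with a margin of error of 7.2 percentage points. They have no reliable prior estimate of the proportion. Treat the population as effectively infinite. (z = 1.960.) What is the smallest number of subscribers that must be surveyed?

186

With no prior estimate, use p = 0.5, giving p(1−p) = 0.25.
n = z²·p(1−p)/E² = 1.960² × 0.2500 / 0.072² = 3.8416 × 0.2500 / 0.005184 ≈ 185.26.
Rounding up gives n = 186.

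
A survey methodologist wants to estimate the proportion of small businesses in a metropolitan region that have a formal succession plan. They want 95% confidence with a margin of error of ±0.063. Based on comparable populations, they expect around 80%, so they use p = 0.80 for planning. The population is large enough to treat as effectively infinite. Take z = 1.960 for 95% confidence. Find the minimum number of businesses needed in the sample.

With p = 0.80, p(1−p) = 0.1600.
n = z²·p(1−p)/E² = 1.960² × 0.1600 / 0.063² = 3.8416 × 0.1600 / 0.003969 ≈ 154.86.
Rounding up gives n = 155.

155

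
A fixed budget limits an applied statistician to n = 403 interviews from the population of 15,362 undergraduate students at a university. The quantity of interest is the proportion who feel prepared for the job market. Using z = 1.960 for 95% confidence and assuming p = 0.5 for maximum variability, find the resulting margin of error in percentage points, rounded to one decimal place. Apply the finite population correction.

Finite-population factor: (N−n)/(N−1) = (15362−403)/(15362−1) = 0.9738.
SE(p̂) = √[p(1−p)/n · (N−n)/(N−1)] = √[0.2500/403 × 0.9738] = 0.02458.
E = z × SE = 1.960 × 0.02458 = 0.04817 ≈ 4.8 percentage points.

4.8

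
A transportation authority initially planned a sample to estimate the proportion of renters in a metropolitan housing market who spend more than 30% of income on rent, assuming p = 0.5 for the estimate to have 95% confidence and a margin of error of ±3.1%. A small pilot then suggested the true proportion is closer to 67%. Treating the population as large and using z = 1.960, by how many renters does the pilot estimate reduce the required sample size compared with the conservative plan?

Conservative (p = 0.5): n = 1.960² × 0.25 / 0.031² ≈ 999.38 → 1000.
Using p = 0.67: p(1−p) = 0.2211, so n = 1.960² × 0.2211 / 0.031² ≈ 883.85 → 884.
Reduction: 1000 − 884 = 116.

116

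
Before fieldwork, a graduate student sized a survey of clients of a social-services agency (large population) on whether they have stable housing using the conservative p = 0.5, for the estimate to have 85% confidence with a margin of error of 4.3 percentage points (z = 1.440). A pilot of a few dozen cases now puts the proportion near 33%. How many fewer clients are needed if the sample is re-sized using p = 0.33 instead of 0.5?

33

Conservative (p = 0.5): n = 1.440² × 0.25 / 0.043² ≈ 280.37 → 281.
Using p = 0.33: p(1−p) = 0.2211, so n = 1.440² × 0.2211 / 0.043² ≈ 247.96 → 248.
Reduction: 281 − 248 = 33.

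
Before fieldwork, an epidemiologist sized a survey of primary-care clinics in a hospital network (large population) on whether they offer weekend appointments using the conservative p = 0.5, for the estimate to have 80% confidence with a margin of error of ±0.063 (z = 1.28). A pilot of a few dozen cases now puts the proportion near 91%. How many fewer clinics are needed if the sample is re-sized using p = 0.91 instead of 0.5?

Conservative (p = 0.5): n = 1.28² × 0.25 / 0.063² ≈ 103.20 → 104.
Using p = 0.91: p(1−p) = 0.0819, so n = 1.28² × 0.0819 / 0.063² ≈ 33.81 → 34.
Reduction: 104 − 34 = 70.

70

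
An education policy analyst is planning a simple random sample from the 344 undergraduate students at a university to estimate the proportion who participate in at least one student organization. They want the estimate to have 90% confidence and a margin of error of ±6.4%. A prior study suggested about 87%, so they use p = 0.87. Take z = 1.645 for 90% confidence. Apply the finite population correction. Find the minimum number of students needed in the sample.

Unadjusted: n₀ = 1.645² × 0.87 × 0.13 / 0.064² ≈ 74.72, so n₀ = 75.
Finite population correction with N = 344: n = n₀ / (1 + (n₀−1)/N) = 75 / (1 + 74/344) = 75 / 1.2151 ≈ 61.72.
Rounding up, n = 62.

62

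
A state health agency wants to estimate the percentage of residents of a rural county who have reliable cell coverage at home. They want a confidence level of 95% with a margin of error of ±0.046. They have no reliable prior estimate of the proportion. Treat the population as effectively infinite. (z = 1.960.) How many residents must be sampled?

454

With no prior estimate, use p = 0.5, giving p(1−p) = 0.25.
n = z²·p(1−p)/E² = 1.960² × 0.2500 / 0.046² = 3.8416 × 0.2500 / 0.002116 ≈ 453.88.
Rounding up gives n = 454.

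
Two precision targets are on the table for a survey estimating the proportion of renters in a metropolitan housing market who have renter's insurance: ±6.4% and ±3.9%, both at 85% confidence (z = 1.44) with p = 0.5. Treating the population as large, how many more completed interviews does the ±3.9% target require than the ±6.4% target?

214

At ±6.4%: n = 1.44² × 0.2500 / 0.064² ≈ 126.56 → 127.
At ±3.9%: n = 1.44² × 0.2500 / 0.039² ≈ 340.83 → 341.
Additional respondents: 341 − 127 = 214.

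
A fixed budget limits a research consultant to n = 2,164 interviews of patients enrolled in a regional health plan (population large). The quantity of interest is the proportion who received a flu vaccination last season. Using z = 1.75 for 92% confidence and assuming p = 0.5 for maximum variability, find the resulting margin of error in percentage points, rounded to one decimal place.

1.9

SE(p̂) = √[p(1−p)/n] = √[0.2500/2164] = 0.01075.
E = z × SE = 1.75 × 0.01075 = 0.01881, or 1.9 percentage points.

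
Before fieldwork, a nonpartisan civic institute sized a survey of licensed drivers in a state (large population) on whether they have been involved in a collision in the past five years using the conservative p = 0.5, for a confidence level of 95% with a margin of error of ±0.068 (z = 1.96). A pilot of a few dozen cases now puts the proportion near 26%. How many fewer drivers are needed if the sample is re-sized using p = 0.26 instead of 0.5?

Conservative (p = 0.5): n = 1.96² × 0.25 / 0.068² ≈ 207.70 → 208.
Using p = 0.26: p(1−p) = 0.1924, so n = 1.96² × 0.1924 / 0.068² ≈ 159.85 → 160.
Reduction: 208 − 160 = 48.

48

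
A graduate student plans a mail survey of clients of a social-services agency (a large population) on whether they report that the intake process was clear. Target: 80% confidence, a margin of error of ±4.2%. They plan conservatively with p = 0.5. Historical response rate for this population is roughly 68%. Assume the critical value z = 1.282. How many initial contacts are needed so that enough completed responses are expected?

343

Completed interviews needed: n₀ = 1.282² × 0.2500 / 0.042² ≈ 232.93 → 233.
At a 68% response rate, contacts needed = 233 / 0.68 ≈ 342.65 → 343.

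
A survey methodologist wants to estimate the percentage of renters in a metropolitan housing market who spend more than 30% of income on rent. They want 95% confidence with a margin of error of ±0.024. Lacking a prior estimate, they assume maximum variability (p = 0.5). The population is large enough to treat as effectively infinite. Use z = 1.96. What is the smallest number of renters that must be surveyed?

With p = 0.5, p(1−p) = 0.25.
n = z²·p(1−p)/E² = 1.96² × 0.2500 / 0.024² = 3.8416 × 0.2500 / 0.000576 ≈ 1667.36.
Rounding up gives n = 1668.

1668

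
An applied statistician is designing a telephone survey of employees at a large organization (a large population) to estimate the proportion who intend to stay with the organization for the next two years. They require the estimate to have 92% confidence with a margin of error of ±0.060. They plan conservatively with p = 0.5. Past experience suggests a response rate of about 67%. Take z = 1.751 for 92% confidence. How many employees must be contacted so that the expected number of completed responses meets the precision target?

318

Completed interviews needed: n₀ = 1.751² × 0.2500 / 0.060² ≈ 212.92 → 213.
At a 67% response rate, contacts needed = 213 / 0.67 ≈ 317.91 → 318.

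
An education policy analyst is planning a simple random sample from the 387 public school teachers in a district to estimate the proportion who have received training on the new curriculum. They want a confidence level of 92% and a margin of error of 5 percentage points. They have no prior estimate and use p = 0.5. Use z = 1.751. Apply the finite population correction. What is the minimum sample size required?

172

Unadjusted: n₀ = 1.751² × 0.50 × 0.50 / 0.050² ≈ 306.60, so n₀ = 307.
Finite population correction with N = 387: n = n₀ / (1 + (n₀−1)/N) = 307 / (1 + 306/387) = 307 / 1.7907 ≈ 171.44.
Rounding up, n = 172.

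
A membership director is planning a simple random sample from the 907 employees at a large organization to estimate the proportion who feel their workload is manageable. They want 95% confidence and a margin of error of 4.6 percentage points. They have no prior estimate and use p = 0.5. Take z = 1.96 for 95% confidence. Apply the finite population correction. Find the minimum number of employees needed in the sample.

303

Unadjusted: n₀ = 1.96² × 0.50 × 0.50 / 0.046² ≈ 453.88, so n₀ = 454.
Finite population correction with N = 907: n = n₀ / (1 + (n₀−1)/N) = 454 / (1 + 453/907) = 454 / 1.4994 ≈ 302.78.
Rounding up, n = 303.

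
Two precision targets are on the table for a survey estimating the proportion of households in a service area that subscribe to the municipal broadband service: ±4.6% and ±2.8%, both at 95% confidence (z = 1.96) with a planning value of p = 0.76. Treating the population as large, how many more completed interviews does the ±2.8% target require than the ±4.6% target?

562

At ±4.6%: n = 1.96² × 0.1824 / 0.046² ≈ 331.15 → 332.
At ±2.8%: n = 1.96² × 0.1824 / 0.028² ≈ 893.76 → 894.
Additional respondents: 894 − 332 = 562.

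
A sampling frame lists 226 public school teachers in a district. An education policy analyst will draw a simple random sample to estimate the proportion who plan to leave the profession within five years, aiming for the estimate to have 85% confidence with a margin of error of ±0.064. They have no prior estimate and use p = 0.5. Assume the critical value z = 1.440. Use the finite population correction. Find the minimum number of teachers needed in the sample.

82

Unadjusted: n₀ = 1.440² × 0.50 × 0.50 / 0.064² ≈ 126.56, so n₀ = 127.
Finite population correction with N = 226: n = n₀ / (1 + (n₀−1)/N) = 127 / (1 + 126/226) = 127 / 1.5575 ≈ 81.54.
Rounding up, n = 82.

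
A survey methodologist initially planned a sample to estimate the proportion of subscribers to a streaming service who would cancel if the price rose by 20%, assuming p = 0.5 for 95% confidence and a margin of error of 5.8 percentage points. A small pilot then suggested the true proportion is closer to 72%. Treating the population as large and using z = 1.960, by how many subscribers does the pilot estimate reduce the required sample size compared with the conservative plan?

Conservative (p = 0.5): n = 1.960² × 0.25 / 0.058² ≈ 285.49 → 286.
Using p = 0.72: p(1−p) = 0.2016, so n = 1.960² × 0.2016 / 0.058² ≈ 230.22 → 231.
Reduction: 286 − 231 = 55.

55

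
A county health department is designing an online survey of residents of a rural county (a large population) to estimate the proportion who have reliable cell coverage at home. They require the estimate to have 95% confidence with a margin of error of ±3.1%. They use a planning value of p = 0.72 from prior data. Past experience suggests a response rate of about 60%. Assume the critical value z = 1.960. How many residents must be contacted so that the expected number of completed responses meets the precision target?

Completed interviews needed: n₀ = 1.960² × 0.2016 / 0.031² ≈ 805.90 → 806.
At a 60% response rate, contacts needed = 806 / 0.60 ≈ 1343.33 → 1344.

1344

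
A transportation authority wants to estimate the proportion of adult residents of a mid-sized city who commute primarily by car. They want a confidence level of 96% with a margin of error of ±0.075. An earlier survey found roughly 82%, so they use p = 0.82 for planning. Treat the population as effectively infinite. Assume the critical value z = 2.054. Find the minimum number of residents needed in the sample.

111

With p = 0.82, p(1−p) = 0.1476.
n = z²·p(1−p)/E² = 2.054² × 0.1476 / 0.075² = 4.2189 × 0.1476 / 0.005625 ≈ 110.70.
Rounding up gives n = 111.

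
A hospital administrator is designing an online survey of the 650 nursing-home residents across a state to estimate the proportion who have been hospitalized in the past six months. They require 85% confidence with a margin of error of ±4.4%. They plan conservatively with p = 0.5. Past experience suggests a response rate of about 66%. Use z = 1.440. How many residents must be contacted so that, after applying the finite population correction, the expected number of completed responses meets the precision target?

288

Completed interviews needed (unadjusted): n₀ = 1.440² × 0.2500 / 0.044² ≈ 267.77 → 268.
FPC for N = 650: n = 268 / (1 + 267/650) = 268 / 1.4108 ≈ 189.97 → 190.
At a 66% response rate, contacts needed = 190 / 0.66 ≈ 287.88 → 288.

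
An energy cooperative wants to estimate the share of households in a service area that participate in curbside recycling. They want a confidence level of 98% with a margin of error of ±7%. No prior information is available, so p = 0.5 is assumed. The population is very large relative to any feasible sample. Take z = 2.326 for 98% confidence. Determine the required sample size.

With p = 0.5, p(1−p) = 0.25.
n = z²·p(1−p)/E² = 2.326² × 0.2500 / 0.070² = 5.4103 × 0.2500 / 0.004900 ≈ 276.03.
Rounding up gives n = 277.

277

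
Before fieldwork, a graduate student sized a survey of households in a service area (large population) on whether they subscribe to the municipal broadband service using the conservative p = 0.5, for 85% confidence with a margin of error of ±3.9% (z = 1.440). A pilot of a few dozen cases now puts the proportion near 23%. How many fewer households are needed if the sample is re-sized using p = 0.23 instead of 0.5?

Conservative (p = 0.5): n = 1.440² × 0.25 / 0.039² ≈ 340.83 → 341.
Using p = 0.23: p(1−p) = 0.1771, so n = 1.440² × 0.1771 / 0.039² ≈ 241.44 → 242.
Reduction: 341 − 242 = 99.

99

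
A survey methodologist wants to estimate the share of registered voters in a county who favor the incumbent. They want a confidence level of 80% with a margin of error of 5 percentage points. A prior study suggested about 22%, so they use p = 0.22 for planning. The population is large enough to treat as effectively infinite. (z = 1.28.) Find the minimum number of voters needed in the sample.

113

With p = 0.22, p(1−p) = 0.1716.
n = z²·p(1−p)/E² = 1.28² × 0.1716 / 0.050² = 1.6384 × 0.1716 / 0.002500 ≈ 112.46.
Rounding up gives n = 113.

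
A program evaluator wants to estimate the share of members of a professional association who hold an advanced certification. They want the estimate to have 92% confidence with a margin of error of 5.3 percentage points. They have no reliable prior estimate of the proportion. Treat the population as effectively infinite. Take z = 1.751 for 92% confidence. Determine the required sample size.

273

With no prior estimate, use p = 0.5, giving p(1−p) = 0.25.
n = z²·p(1−p)/E² = 1.751² × 0.2500 / 0.053² = 3.0660 × 0.2500 / 0.002809 ≈ 272.87.
Rounding up gives n = 273.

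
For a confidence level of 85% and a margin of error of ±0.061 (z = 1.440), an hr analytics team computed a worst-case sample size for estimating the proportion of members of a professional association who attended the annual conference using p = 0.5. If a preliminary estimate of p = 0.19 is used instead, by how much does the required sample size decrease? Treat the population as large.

54

Conservative (p = 0.5): n = 1.440² × 0.25 / 0.061² ≈ 139.32 → 140.
Using p = 0.19: p(1−p) = 0.1539, so n = 1.440² × 0.1539 / 0.061² ≈ 85.76 → 86.
Reduction: 140 − 86 = 54.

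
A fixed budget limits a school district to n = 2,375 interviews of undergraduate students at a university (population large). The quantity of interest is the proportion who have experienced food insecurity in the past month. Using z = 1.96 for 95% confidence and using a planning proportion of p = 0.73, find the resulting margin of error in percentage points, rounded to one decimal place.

1.8

SE(p̂) = √[p(1−p)/n] = √[0.1971/2375] = 0.00911.
E = z × SE = 1.96 × 0.00911 = 0.01786, or 1.8 percentage points.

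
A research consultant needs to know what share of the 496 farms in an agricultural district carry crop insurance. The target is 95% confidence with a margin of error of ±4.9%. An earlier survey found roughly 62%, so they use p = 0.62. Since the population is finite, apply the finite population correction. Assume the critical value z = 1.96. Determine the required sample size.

215

Unadjusted: n₀ = 1.96² × 0.62 × 0.38 / 0.049² ≈ 376.96, so n₀ = 377.
Finite population correction with N = 496: n = n₀ / (1 + (n₀−1)/N) = 377 / (1 + 376/496) = 377 / 1.7581 ≈ 214.44.
Rounding up, n = 215.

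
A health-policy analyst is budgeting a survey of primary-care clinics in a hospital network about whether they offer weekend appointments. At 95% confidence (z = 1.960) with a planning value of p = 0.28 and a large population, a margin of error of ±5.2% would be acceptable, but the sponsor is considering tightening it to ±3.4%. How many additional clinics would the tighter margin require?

At ±5.2%: n = 1.960² × 0.2016 / 0.052² ≈ 286.42 → 287.
At ±3.4%: n = 1.960² × 0.2016 / 0.034² ≈ 669.95 → 670.
Additional respondents: 670 − 287 = 383.

383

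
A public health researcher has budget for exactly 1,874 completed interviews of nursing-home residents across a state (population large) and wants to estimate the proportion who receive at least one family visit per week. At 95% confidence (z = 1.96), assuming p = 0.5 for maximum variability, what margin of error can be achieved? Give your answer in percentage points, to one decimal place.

2.3

SE(p̂) = √[p(1−p)/n] = √[0.2500/1874] = 0.01155.
E = z × SE = 1.96 × 0.01155 = 0.02264, or 2.3 percentage points.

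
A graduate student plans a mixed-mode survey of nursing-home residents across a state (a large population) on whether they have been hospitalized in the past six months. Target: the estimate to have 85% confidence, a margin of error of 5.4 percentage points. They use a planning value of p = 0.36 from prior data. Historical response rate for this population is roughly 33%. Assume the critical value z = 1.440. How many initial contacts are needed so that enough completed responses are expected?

Completed interviews needed: n₀ = 1.440² × 0.2304 / 0.054² ≈ 163.84 → 164.
At a 33% response rate, contacts needed = 164 / 0.33 ≈ 496.97 → 497.

497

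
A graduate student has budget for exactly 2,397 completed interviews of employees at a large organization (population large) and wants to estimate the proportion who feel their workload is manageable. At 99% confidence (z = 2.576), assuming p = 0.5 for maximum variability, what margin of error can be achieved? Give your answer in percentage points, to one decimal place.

2.6

SE(p̂) = √[p(1−p)/n] = √[0.2500/2397] = 0.01021.
E = z × SE = 2.576 × 0.01021 = 0.02631, or 2.6 percentage points.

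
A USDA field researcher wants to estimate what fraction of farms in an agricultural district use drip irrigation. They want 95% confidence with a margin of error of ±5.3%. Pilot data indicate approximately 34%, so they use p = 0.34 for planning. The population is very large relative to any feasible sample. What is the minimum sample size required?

For 95% confidence, z = 1.960.
With p = 0.34, p(1−p) = 0.2244.
n = z²·p(1−p)/E² = 1.960² × 0.2244 / 0.053² = 3.8416 × 0.2244 / 0.002809 ≈ 306.89.
Rounding up gives n = 307.

307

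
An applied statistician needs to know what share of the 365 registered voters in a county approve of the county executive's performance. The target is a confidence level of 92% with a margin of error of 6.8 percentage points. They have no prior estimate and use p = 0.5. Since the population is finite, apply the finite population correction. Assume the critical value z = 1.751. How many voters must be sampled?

115

Unadjusted: n₀ = 1.751² × 0.50 × 0.50 / 0.068² ≈ 165.77, so n₀ = 166.
Finite population correction with N = 365: n = n₀ / (1 + (n₀−1)/N) = 166 / (1 + 165/365) = 166 / 1.4521 ≈ 114.32.
Rounding up, n = 115.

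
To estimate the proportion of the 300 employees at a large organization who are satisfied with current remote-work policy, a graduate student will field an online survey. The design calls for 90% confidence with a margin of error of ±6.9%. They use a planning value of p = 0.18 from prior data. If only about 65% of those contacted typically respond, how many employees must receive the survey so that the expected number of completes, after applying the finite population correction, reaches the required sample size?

102

For 90% confidence, z = 1.645.
Completed interviews needed (unadjusted): n₀ = 1.645² × 0.1476 / 0.069² ≈ 83.89 → 84.
FPC for N = 300: n = 84 / (1 + 83/300) = 84 / 1.2767 ≈ 65.80 → 66.
At a 65% response rate, contacts needed = 66 / 0.65 ≈ 101.54 → 102.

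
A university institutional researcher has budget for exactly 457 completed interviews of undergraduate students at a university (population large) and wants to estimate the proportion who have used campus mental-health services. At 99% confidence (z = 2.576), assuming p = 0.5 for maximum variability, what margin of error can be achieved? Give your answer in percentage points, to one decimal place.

6.0

SE(p̂) = √[p(1−p)/n] = √[0.2500/457] = 0.02339.
E = z × SE = 2.576 × 0.02339 = 0.06025, or 6.0 percentage points.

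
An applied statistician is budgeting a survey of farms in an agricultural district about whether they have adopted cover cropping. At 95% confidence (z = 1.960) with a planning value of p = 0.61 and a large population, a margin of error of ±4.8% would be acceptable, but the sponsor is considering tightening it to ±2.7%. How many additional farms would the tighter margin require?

857

At ±4.8%: n = 1.960² × 0.2379 / 0.048² ≈ 396.67 → 397.
At ±2.7%: n = 1.960² × 0.2379 / 0.027² ≈ 1253.66 → 1254.
Additional respondents: 1254 − 397 = 857.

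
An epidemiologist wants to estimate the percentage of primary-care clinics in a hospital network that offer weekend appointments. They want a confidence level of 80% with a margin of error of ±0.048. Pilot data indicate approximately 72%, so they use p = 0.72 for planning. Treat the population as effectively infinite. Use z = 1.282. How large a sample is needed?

With p = 0.72, p(1−p) = 0.2016.
n = z²·p(1−p)/E² = 1.282² × 0.2016 / 0.048² = 1.6435 × 0.2016 / 0.002304 ≈ 143.81.
Rounding up gives n = 144.

144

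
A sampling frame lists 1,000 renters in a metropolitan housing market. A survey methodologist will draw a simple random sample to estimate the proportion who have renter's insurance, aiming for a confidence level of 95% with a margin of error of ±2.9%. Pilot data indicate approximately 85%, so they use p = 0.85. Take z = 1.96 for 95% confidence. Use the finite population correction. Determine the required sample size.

369

Unadjusted: n₀ = 1.96² × 0.85 × 0.15 / 0.029² ≈ 582.41, so n₀ = 583.
Finite population correction with N = 1,000: n = n₀ / (1 + (n₀−1)/N) = 583 / (1 + 582/1000) = 583 / 1.5820 ≈ 368.52.
Rounding up, n = 369.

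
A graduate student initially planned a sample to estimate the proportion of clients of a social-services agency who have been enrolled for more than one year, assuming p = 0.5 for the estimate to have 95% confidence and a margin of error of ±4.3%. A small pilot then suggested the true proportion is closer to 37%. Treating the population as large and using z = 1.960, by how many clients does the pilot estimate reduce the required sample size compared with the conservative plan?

Conservative (p = 0.5): n = 1.960² × 0.25 / 0.043² ≈ 519.42 → 520.
Using p = 0.37: p(1−p) = 0.2331, so n = 1.960² × 0.2331 / 0.043² ≈ 484.30 → 485.
Reduction: 520 − 485 = 35.

35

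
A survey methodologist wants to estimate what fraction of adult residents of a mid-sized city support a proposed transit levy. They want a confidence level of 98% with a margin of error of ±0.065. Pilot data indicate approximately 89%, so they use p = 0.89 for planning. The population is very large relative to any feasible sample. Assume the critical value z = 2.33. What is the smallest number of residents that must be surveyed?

With p = 0.89, p(1−p) = 0.0979.
n = z²·p(1−p)/E² = 2.33² × 0.0979 / 0.065² = 5.4289 × 0.0979 / 0.004225 ≈ 125.80.
Rounding up gives n = 126.

126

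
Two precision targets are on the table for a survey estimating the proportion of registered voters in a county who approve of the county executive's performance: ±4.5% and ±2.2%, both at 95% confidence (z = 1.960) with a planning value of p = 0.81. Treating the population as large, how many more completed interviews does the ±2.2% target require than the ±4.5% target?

At ±4.5%: n = 1.960² × 0.1539 / 0.045² ≈ 291.96 → 292.
At ±2.2%: n = 1.960² × 0.1539 / 0.022² ≈ 1221.53 → 1222.
Additional respondents: 1222 − 292 = 930.

930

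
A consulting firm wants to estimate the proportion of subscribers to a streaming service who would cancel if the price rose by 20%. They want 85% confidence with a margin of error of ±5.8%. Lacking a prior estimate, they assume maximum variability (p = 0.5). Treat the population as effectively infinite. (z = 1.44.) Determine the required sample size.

With p = 0.5, p(1−p) = 0.25.
n = z²·p(1−p)/E² = 1.44² × 0.2500 / 0.058² = 2.0736 × 0.2500 / 0.003364 ≈ 154.10.
Rounding up gives n = 155.

155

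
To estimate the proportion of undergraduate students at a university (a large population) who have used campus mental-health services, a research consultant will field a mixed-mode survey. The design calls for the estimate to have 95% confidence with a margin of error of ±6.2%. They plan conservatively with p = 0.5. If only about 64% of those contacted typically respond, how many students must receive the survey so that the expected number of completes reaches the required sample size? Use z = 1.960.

Completed interviews needed: n₀ = 1.960² × 0.2500 / 0.062² ≈ 249.84 → 250.
At a 64% response rate, contacts needed = 250 / 0.64 ≈ 390.62 → 391.

391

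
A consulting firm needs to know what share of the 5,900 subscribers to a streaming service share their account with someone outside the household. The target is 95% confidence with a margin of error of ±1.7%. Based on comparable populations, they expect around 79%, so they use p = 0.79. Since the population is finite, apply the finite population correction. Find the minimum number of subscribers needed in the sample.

For 95% confidence, z = 1.96.
Unadjusted: n₀ = 1.96² × 0.79 × 0.21 / 0.017² ≈ 2205.26, so n₀ = 2206.
Finite population correction with N = 5,900: n = n₀ / (1 + (n₀−1)/N) = 2206 / (1 + 2205/5900) = 2206 / 1.3737 ≈ 1605.85.
Rounding up, n = 1606.

1606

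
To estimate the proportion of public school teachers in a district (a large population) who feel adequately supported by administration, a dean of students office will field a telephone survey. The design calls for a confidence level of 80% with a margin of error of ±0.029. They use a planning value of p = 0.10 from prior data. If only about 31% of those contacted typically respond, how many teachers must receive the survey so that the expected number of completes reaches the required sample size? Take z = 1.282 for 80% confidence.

568

Completed interviews needed: n₀ = 1.282² × 0.0900 / 0.029² ≈ 175.88 → 176.
At a 31% response rate, contacts needed = 176 / 0.31 ≈ 567.74 → 568.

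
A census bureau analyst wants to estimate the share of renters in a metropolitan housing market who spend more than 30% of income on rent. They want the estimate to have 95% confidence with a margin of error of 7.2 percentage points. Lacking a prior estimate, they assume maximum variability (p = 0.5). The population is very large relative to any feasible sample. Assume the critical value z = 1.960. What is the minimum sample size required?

With p = 0.5, p(1−p) = 0.25.
n = z²·p(1−p)/E² = 1.960² × 0.2500 / 0.072² = 3.8416 × 0.2500 / 0.005184 ≈ 185.26.
Rounding up gives n = 186.

186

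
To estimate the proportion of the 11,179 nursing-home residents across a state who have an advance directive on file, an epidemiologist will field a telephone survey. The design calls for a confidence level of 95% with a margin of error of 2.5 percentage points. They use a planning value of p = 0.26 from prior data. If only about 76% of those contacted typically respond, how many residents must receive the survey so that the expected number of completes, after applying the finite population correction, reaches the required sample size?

For 95% confidence, z = 1.960.
Completed interviews needed (unadjusted): n₀ = 1.960² × 0.1924 / 0.025² ≈ 1182.60 → 1183.
FPC for N = 11,179: n = 1183 / (1 + 1182/11179) = 1183 / 1.1057 ≈ 1069.88 → 1070.
At a 76% response rate, contacts needed = 1070 / 0.76 ≈ 1407.89 → 1408.

1408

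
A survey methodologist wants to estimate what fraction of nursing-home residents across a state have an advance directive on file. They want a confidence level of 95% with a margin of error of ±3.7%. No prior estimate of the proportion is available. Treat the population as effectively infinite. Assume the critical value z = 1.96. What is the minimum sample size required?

702

With no prior estimate, use p = 0.5, giving p(1−p) = 0.25.
n = z²·p(1−p)/E² = 1.96² × 0.2500 / 0.037² = 3.8416 × 0.2500 / 0.001369 ≈ 701.53.
Rounding up gives n = 702.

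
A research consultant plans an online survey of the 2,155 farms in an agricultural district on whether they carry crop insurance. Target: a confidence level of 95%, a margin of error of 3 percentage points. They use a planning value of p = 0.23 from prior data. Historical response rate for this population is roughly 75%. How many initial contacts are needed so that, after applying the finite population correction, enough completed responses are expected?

747

For 95% confidence, z = 1.96.
Completed interviews needed (unadjusted): n₀ = 1.96² × 0.1771 / 0.030² ≈ 755.94 → 756.
FPC for N = 2,155: n = 756 / (1 + 755/2155) = 756 / 1.3503 ≈ 559.86 → 560.
At a 75% response rate, contacts needed = 560 / 0.75 ≈ 746.67 → 747.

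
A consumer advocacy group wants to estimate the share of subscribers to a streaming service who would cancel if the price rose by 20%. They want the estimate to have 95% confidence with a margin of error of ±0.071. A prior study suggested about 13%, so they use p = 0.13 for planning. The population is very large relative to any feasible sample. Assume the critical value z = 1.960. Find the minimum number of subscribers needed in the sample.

With p = 0.13, p(1−p) = 0.1131.
n = z²·p(1−p)/E² = 1.960² × 0.1131 / 0.071² = 3.8416 × 0.1131 / 0.005041 ≈ 86.19.
Rounding up gives n = 87.

87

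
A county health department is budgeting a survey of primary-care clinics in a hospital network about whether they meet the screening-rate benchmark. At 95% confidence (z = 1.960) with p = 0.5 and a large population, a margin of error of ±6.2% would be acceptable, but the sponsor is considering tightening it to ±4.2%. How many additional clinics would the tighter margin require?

295

At ±6.2%: n = 1.960² × 0.2500 / 0.062² ≈ 249.84 → 250.
At ±4.2%: n = 1.960² × 0.2500 / 0.042² ≈ 544.44 → 545.
Additional respondents: 545 − 250 = 295.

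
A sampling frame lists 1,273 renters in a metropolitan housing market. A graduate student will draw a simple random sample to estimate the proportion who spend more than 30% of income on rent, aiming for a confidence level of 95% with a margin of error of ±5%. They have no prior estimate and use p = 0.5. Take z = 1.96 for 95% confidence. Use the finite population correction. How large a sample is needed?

296

Unadjusted: n₀ = 1.96² × 0.50 × 0.50 / 0.050² ≈ 384.16, so n₀ = 385.
Finite population correction with N = 1,273: n = n₀ / (1 + (n₀−1)/N) = 385 / (1 + 384/1273) = 385 / 1.3016 ≈ 295.78.
Rounding up, n = 296.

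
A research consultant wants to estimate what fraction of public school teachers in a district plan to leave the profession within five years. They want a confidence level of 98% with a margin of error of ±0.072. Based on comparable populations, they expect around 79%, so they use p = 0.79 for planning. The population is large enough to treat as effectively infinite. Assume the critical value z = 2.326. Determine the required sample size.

174

With p = 0.79, p(1−p) = 0.1659.
n = z²·p(1−p)/E² = 2.326² × 0.1659 / 0.072² = 5.4103 × 0.1659 / 0.005184 ≈ 173.14.
Rounding up gives n = 174.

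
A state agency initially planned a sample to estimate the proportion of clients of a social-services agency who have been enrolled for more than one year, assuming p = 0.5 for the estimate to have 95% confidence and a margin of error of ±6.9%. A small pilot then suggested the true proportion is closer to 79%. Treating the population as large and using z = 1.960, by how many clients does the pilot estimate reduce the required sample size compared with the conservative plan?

Conservative (p = 0.5): n = 1.960² × 0.25 / 0.069² ≈ 201.72 → 202.
Using p = 0.79: p(1−p) = 0.1659, so n = 1.960² × 0.1659 / 0.069² ≈ 133.86 → 134.
Reduction: 202 − 134 = 68.

68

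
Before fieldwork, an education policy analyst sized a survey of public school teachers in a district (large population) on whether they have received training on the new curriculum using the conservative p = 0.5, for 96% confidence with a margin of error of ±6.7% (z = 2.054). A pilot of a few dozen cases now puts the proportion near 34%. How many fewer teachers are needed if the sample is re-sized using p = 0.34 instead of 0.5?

Conservative (p = 0.5): n = 2.054² × 0.25 / 0.067² ≈ 234.96 → 235.
Using p = 0.34: p(1−p) = 0.2244, so n = 2.054² × 0.2244 / 0.067² ≈ 210.90 → 211.
Reduction: 235 − 211 = 24.

24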